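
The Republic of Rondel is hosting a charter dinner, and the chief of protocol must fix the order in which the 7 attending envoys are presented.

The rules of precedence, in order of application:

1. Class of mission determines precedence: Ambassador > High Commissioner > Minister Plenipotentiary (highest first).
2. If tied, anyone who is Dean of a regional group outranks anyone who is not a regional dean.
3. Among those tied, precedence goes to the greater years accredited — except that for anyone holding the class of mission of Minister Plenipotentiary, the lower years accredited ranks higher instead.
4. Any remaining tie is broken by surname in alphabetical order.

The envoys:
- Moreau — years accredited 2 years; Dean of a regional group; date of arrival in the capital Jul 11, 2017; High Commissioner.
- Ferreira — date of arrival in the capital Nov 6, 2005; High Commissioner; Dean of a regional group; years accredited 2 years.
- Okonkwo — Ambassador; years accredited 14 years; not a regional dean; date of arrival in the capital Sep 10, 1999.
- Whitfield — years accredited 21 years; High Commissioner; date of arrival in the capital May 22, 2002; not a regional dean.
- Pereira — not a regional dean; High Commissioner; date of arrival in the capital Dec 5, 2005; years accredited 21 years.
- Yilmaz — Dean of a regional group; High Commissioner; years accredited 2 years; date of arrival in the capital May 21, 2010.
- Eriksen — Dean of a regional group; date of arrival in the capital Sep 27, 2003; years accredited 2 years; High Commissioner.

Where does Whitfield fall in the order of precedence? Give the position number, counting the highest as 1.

7

By class of mission: Okonkwo (Ambassador); then Eriksen, Ferreira, Moreau, Yilmaz, Pereira and Whitfield (High Commissioner).
Among Eriksen, Ferreira, Moreau, Yilmaz, Pereira and Whitfield, Dean of a regional group before not a regional dean: Eriksen, Ferreira, Moreau and Yilmaz (Dean of a regional group) before Pereira and Whitfield (not a regional dean).
Eriksen, Ferreira, Moreau and Yilmaz all have years accredited 2 years, so the next rule applies.
Among Eriksen, Ferreira, Moreau and Yilmaz, alphabetically by surname: Eriksen before Ferreira before Moreau before Yilmaz.
Pereira and Whitfield both have years accredited 21 years, so the next rule applies.
Among Pereira and Whitfield, alphabetically by surname: Pereira before Whitfield.
Order: Okonkwo, Eriksen, Ferreira, Moreau, Yilmaz, Pereira, Whitfield. So position 7.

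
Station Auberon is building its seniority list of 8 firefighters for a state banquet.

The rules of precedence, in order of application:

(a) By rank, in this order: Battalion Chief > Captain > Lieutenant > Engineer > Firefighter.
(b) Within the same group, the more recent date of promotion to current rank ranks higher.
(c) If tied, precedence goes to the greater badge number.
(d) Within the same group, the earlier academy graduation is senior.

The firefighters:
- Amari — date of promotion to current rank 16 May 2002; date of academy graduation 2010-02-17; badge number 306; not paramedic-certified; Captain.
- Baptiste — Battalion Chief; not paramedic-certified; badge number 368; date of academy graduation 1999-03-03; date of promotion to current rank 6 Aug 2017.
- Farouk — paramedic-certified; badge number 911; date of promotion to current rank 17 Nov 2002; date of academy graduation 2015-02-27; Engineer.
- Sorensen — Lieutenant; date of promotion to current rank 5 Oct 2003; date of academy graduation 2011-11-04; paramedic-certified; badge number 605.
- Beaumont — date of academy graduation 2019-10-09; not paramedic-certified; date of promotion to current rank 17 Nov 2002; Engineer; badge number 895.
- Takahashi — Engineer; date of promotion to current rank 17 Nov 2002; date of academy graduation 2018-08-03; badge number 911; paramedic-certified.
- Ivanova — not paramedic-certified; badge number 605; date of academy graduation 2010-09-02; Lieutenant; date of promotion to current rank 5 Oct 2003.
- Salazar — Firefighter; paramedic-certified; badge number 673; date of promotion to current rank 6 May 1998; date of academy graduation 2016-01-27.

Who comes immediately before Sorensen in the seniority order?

By rank: Baptiste (Battalion Chief); then Amari (Captain); then Ivanova and Sorensen (Lieutenant); then Farouk, Takahashi and Beaumont (Engineer); then Salazar (Firefighter).
Ivanova and Sorensen both have date of promotion to current rank 5 Oct 2003, so the next rule applies.
Ivanova and Sorensen both have badge number 605, so the next rule applies.
Among Ivanova and Sorensen, by date of academy graduation (earlier first): Ivanova (2010-09-02) before Sorensen (2011-11-04).
Farouk, Takahashi and Beaumont all have date of promotion to current rank 17 Nov 2002, so the next rule applies.
Among Farouk, Takahashi and Beaumont, by badge number (higher first): Farouk and Takahashi (911) before Beaumont (895).
Among Farouk and Takahashi, by date of academy graduation (earlier first): Farouk (2015-02-27) before Takahashi (2018-08-03).
Order: Baptiste, Amari, Ivanova, Sorensen, Farouk, Takahashi, Beaumont, Salazar.

Ivanova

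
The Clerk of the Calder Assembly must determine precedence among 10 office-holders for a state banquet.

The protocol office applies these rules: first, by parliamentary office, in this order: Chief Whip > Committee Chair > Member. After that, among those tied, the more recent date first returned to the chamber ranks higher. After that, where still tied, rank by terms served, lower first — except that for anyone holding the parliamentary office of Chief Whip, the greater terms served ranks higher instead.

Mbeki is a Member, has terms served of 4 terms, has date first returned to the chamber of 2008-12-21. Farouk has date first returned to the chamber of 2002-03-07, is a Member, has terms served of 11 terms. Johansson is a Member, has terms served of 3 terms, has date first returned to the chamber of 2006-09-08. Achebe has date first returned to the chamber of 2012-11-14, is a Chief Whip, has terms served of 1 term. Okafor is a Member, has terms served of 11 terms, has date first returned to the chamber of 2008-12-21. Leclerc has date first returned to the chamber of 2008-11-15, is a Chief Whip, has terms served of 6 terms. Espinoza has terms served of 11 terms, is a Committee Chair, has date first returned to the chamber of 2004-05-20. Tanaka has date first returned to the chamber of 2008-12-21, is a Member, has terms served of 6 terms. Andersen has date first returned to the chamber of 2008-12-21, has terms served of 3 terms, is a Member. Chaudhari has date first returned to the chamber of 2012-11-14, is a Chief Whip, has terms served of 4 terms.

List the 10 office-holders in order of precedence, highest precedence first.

By parliamentary office: Chaudhari, Achebe and Leclerc (Chief Whip); then Espinoza (Committee Chair); then Andersen, Mbeki, Tanaka, Okafor, Johansson and Farouk (Member).
Among Chaudhari, Achebe and Leclerc, by date first returned to the chamber (later first): Chaudhari and Achebe (2012-11-14) before Leclerc (2008-11-15).
Among Chaudhari and Achebe, by terms served (higher first) (reversed rule for this group): Chaudhari (4 terms) before Achebe (1 term).
Among Andersen, Mbeki, Tanaka, Okafor, Johansson and Farouk, by date first returned to the chamber (later first): Andersen, Mbeki, Tanaka and Okafor (2008-12-21) before Johansson (2006-09-08) before Farouk (2002-03-07).
Among Andersen, Mbeki, Tanaka and Okafor, by terms served (lower first): Andersen (3 terms) before Mbeki (4 terms) before Tanaka (6 terms) before Okafor (11 terms).
Full order: Chaudhari, Achebe, Leclerc, Espinoza, Andersen, Mbeki, Tanaka, Okafor, Johansson, Farouk.

Chaudhari, Achebe, Leclerc, Espinoza, Andersen, Mbeki, Tanaka, Okafor, Johansson, Farouk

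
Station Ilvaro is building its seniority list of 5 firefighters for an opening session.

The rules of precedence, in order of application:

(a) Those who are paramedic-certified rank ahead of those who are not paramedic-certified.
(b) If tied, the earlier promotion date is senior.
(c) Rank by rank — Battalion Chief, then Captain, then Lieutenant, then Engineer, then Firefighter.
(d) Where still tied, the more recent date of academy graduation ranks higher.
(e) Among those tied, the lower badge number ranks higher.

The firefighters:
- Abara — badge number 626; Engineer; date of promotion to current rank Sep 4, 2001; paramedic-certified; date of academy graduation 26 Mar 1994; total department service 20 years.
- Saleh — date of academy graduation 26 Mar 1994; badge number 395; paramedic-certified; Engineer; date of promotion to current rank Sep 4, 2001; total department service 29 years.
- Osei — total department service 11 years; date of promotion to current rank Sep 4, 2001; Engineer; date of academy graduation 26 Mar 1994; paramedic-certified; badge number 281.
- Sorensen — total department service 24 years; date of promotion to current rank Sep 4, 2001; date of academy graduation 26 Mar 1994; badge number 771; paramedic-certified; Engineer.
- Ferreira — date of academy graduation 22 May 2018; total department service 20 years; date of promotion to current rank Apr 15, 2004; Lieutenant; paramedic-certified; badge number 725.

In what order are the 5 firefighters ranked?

By the first rule: Osei, Saleh, Abara, Sorensen and Ferreira (each paramedic-certified).
Among Osei, Saleh, Abara, Sorensen and Ferreira, by date of promotion to current rank (earlier first): Osei, Saleh, Abara and Sorensen (Sep 4, 2001) before Ferreira (Apr 15, 2004).
Osei, Saleh, Abara and Sorensen are each Engineer, so the next rule applies.
Osei, Saleh, Abara and Sorensen all have date of academy graduation 26 Mar 1994, so the next rule applies.
Among Osei, Saleh, Abara and Sorensen, by badge number (lower first): Osei (281) before Saleh (395) before Abara (626) before Sorensen (771).
Full order: Osei, Saleh, Abara, Sorensen, Ferreira.

Osei, Saleh, Abara, Sorensen, Ferreira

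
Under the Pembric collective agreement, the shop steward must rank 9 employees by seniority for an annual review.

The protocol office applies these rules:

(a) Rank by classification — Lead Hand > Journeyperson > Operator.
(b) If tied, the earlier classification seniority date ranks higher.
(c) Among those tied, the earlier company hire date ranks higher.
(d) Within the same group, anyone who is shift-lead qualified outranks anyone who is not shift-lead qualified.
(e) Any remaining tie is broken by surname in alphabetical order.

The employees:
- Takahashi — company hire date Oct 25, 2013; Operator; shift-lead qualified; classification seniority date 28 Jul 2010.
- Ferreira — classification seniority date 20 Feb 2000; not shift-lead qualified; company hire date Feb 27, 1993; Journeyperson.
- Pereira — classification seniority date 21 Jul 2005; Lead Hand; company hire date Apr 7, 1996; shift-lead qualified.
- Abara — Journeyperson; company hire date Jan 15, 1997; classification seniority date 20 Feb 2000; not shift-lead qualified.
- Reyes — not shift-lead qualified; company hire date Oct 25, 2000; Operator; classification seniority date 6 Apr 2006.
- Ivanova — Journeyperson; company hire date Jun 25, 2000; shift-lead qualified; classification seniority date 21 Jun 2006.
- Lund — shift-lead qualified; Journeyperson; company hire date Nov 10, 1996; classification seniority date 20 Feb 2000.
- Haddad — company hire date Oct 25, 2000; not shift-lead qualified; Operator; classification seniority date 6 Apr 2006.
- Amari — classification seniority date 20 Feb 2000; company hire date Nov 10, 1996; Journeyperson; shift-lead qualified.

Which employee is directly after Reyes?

Takahashi

By classification: Pereira (Lead Hand); then Ferreira, Amari, Lund, Abara and Ivanova (Journeyperson); then Haddad, Reyes and Takahashi (Operator).
Among Ferreira, Amari, Lund, Abara and Ivanova, by classification seniority date (earlier first): Ferreira, Amari, Lund and Abara (20 Feb 2000) before Ivanova (21 Jun 2006).
Among Ferreira, Amari, Lund and Abara, by company hire date (earlier first): Ferreira (Feb 27, 1993) before Amari and Lund (Nov 10, 1996) before Abara (Jan 15, 1997).
Amari and Lund are each shift-lead qualified, so the next rule applies.
Among Amari and Lund, alphabetically by surname: Amari before Lund.
Among Haddad, Reyes and Takahashi, by classification seniority date (earlier first): Haddad and Reyes (6 Apr 2006) before Takahashi (28 Jul 2010).
Haddad and Reyes both have company hire date Oct 25, 2000, so the next rule applies.
Haddad and Reyes are each not shift-lead qualified, so the next rule applies.
Among Haddad and Reyes, alphabetically by surname: Haddad before Reyes.
Order: Pereira, Ferreira, Amari, Lund, Abara, Ivanova, Haddad, Reyes, Takahashi.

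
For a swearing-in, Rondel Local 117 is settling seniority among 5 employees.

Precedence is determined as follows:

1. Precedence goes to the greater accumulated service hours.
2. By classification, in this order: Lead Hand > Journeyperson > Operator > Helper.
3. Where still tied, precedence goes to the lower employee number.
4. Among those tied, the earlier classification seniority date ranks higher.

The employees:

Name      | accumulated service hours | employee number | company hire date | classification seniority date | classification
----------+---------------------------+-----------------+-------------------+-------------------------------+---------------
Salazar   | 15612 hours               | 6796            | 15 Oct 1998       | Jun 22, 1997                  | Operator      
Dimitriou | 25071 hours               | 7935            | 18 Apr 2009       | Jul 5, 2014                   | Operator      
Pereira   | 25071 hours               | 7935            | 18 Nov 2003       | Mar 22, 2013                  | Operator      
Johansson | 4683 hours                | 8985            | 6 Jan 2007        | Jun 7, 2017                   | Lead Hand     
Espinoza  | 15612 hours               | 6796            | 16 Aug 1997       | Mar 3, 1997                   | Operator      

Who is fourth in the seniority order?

Salazar

By accumulated service hours (higher first): Pereira and Dimitriou (both 25071 hours); then Espinoza and Salazar (both 15612 hours); then Johansson (4683 hours).
Pereira and Dimitriou are each Operator, so the next rule applies.
Pereira and Dimitriou both have employee number 7935, so the next rule applies.
Among Pereira and Dimitriou, by classification seniority date (earlier first): Pereira (Mar 22, 2013) before Dimitriou (Jul 5, 2014).
Espinoza and Salazar are each Operator, so the next rule applies.
Espinoza and Salazar both have employee number 6796, so the next rule applies.
Among Espinoza and Salazar, by classification seniority date (earlier first): Espinoza (Mar 3, 1997) before Salazar (Jun 22, 1997).
Order: Pereira, Dimitriou, Espinoza, Salazar, Johansson.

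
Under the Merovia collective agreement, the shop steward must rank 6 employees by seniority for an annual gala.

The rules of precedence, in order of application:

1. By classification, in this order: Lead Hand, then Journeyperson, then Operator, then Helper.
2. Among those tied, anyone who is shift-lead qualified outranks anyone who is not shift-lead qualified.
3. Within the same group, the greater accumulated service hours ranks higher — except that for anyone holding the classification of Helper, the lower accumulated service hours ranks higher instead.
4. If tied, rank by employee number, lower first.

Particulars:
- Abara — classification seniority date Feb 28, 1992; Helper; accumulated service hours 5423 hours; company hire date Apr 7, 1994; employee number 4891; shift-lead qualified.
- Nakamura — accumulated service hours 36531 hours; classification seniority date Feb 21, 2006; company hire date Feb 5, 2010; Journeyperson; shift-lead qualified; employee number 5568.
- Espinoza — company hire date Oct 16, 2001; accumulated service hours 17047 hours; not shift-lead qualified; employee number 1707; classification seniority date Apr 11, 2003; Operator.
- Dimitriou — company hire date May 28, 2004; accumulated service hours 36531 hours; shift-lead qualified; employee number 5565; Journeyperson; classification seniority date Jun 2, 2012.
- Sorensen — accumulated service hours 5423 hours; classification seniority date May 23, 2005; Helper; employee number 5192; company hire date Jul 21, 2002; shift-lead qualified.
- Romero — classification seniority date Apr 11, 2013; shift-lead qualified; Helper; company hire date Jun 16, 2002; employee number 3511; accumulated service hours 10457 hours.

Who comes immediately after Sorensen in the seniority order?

Romero

By classification: Dimitriou and Nakamura (Journeyperson); then Espinoza (Operator); then Abara, Sorensen and Romero (Helper).
Dimitriou and Nakamura are each shift-lead qualified, so the next rule applies.
Dimitriou and Nakamura both have accumulated service hours 36531 hours, so the next rule applies.
Among Dimitriou and Nakamura, by employee number (lower first): Dimitriou (5565) before Nakamura (5568).
Abara, Sorensen and Romero are each shift-lead qualified, so the next rule applies.
Among Abara, Sorensen and Romero, by accumulated service hours (lower first) (reversed rule for this group): Abara and Sorensen (5423 hours) before Romero (10457 hours).
Among Abara and Sorensen, by employee number (lower first): Abara (4891) before Sorensen (5192).
Order: Dimitriou, Nakamura, Espinoza, Abara, Sorensen, Romero.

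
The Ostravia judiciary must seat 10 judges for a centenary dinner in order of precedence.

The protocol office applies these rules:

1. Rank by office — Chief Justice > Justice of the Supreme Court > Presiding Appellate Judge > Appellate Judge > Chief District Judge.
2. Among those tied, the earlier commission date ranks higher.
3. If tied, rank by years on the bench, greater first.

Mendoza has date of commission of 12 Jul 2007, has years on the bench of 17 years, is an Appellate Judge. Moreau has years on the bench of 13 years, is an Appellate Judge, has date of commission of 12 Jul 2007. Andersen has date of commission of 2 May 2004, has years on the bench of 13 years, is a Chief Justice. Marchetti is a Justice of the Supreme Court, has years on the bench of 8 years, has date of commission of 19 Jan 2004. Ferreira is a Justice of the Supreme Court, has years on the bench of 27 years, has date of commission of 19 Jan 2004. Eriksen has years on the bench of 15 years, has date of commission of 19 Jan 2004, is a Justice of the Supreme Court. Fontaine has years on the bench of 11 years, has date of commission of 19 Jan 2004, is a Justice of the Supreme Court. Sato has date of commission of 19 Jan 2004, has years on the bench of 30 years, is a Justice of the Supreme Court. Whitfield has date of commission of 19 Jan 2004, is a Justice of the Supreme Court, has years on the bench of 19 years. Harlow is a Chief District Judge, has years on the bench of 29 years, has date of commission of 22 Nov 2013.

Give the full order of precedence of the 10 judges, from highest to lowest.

Andersen, Sato, Ferreira, Whitfield, Eriksen, Fontaine, Marchetti, Mendoza, Moreau, Harlow

By office: Andersen (Chief Justice); then Sato, Ferreira, Whitfield, Eriksen, Fontaine and Marchetti (Justice of the Supreme Court); then Mendoza and Moreau (Appellate Judge); then Harlow (Chief District Judge).
Sato, Ferreira, Whitfield, Eriksen, Fontaine and Marchetti all have date of commission 19 Jan 2004, so the next rule applies.
Among Sato, Ferreira, Whitfield, Eriksen, Fontaine and Marchetti, by years on the bench (higher first): Sato (30 years) before Ferreira (27 years) before Whitfield (19 years) before Eriksen (15 years) before Fontaine (11 years) before Marchetti (8 years).
Mendoza and Moreau both have date of commission 12 Jul 2007, so the next rule applies.
Among Mendoza and Moreau, by years on the bench (higher first): Mendoza (17 years) before Moreau (13 years).
Full order: Andersen, Sato, Ferreira, Whitfield, Eriksen, Fontaine, Marchetti, Mendoza, Moreau, Harlow.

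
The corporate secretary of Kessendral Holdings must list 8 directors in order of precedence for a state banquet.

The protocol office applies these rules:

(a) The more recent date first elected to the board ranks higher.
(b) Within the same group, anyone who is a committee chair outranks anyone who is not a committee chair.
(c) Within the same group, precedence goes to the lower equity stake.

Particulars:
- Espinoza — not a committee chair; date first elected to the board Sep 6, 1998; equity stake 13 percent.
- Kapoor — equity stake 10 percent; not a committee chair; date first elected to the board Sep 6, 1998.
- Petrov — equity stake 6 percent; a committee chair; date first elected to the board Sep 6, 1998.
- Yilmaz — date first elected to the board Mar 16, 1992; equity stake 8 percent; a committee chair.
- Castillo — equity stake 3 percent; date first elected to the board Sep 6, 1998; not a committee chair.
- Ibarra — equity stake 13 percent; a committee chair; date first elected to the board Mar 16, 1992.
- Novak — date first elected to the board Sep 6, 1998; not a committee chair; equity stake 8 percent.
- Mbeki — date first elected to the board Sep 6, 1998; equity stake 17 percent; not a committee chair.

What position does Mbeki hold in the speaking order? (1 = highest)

6

By date first elected to the board (later first): Petrov, Castillo, Novak, Kapoor, Espinoza and Mbeki (each Sep 6, 1998); then Yilmaz and Ibarra (both Mar 16, 1992).
Among Petrov, Castillo, Novak, Kapoor, Espinoza and Mbeki, a committee chair before not a committee chair: Petrov (a committee chair) before Castillo, Novak, Kapoor, Espinoza and Mbeki (not a committee chair).
Among Castillo, Novak, Kapoor, Espinoza and Mbeki, by equity stake (lower first): Castillo (3 percent) before Novak (8 percent) before Kapoor (10 percent) before Espinoza (13 percent) before Mbeki (17 percent).
Yilmaz and Ibarra are each a committee chair, so the next rule applies.
Among Yilmaz and Ibarra, by equity stake (lower first): Yilmaz (8 percent) before Ibarra (13 percent).
Order: Petrov, Castillo, Novak, Kapoor, Espinoza, Mbeki, Yilmaz, Ibarra. So position 6.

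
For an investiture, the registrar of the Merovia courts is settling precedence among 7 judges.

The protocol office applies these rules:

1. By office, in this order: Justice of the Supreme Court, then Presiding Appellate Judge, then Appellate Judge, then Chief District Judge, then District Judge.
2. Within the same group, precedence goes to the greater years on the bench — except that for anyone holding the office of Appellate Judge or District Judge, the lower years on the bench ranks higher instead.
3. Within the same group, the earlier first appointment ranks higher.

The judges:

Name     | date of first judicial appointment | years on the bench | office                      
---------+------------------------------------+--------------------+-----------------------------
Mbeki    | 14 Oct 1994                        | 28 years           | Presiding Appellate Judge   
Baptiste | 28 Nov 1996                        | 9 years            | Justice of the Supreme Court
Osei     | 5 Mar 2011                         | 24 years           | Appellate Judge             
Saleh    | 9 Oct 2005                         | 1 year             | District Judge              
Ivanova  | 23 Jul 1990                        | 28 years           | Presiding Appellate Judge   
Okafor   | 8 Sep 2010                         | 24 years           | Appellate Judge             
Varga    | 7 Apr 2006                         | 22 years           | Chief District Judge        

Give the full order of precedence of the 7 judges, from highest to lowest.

By office: Baptiste (Justice of the Supreme Court); then Ivanova and Mbeki (Presiding Appellate Judge); then Okafor and Osei (Appellate Judge); then Varga (Chief District Judge); then Saleh (District Judge).
Ivanova and Mbeki both have years on the bench 28 years, so the next rule applies.
Among Ivanova and Mbeki, by date of first judicial appointment (earlier first): Ivanova (23 Jul 1990) before Mbeki (14 Oct 1994).
Okafor and Osei both have years on the bench 24 years, so the next rule applies.
Among Okafor and Osei, by date of first judicial appointment (earlier first): Okafor (8 Sep 2010) before Osei (5 Mar 2011).
Full order: Baptiste, Ivanova, Mbeki, Okafor, Osei, Varga, Saleh.

Baptiste, Ivanova, Mbeki, Okafor, Osei, Varga, Saleh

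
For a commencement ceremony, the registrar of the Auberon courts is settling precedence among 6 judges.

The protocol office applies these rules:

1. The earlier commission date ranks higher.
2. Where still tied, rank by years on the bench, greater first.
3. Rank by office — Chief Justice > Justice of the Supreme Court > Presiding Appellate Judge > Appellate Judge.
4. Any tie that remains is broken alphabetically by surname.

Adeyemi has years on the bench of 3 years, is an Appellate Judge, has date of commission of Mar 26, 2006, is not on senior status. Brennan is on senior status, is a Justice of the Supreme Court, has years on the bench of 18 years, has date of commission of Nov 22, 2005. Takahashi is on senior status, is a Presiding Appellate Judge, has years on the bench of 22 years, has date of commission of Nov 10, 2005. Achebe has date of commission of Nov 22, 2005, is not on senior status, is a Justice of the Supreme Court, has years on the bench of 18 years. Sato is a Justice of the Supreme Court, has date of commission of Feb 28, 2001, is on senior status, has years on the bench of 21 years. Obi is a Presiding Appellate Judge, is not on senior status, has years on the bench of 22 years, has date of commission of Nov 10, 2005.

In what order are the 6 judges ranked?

Sato, Obi, Takahashi, Achebe, Brennan, Adeyemi

By date of commission (earlier first): Sato (Feb 28, 2001); then Obi and Takahashi (both Nov 10, 2005); then Achebe and Brennan (both Nov 22, 2005); then Adeyemi (Mar 26, 2006).
Obi and Takahashi both have years on the bench 22 years, so the next rule applies.
Obi and Takahashi are each Presiding Appellate Judge, so the next rule applies.
Among Obi and Takahashi, alphabetically by surname: Obi before Takahashi.
Achebe and Brennan both have years on the bench 18 years, so the next rule applies.
Achebe and Brennan are each Justice of the Supreme Court, so the next rule applies.
Among Achebe and Brennan, alphabetically by surname: Achebe before Brennan.
Full order: Sato, Obi, Takahashi, Achebe, Brennan, Adeyemi.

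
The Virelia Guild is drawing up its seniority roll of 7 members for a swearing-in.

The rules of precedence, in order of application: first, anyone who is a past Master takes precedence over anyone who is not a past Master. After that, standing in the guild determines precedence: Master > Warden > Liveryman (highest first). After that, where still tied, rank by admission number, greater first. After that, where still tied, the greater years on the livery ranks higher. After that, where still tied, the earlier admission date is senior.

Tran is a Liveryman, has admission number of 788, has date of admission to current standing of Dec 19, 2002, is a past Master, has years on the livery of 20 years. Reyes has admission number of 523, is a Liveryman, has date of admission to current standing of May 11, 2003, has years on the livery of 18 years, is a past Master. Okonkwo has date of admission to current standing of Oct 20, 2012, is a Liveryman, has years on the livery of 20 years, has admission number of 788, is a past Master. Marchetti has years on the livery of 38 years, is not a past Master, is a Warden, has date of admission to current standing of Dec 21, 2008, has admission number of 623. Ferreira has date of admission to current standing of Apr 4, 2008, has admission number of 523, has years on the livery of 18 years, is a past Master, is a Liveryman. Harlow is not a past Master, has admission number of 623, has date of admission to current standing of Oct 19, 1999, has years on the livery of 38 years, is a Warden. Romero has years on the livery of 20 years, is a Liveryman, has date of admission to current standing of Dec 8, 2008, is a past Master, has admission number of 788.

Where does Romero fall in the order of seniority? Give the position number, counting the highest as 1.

By the first rule: Tran, Romero, Okonkwo, Reyes and Ferreira (each a past Master); then Harlow and Marchetti (both not a past Master).
Tran, Romero, Okonkwo, Reyes and Ferreira are each Liveryman, so the next rule applies.
Among Tran, Romero, Okonkwo, Reyes and Ferreira, by admission number (higher first): Tran, Romero and Okonkwo (788) before Reyes and Ferreira (523).
Tran, Romero and Okonkwo all have years on the livery 20 years, so the next rule applies.
Among Tran, Romero and Okonkwo, by date of admission to current standing (earlier first): Tran (Dec 19, 2002) before Romero (Dec 8, 2008) before Okonkwo (Oct 20, 2012).
Reyes and Ferreira both have years on the livery 18 years, so the next rule applies.
Among Reyes and Ferreira, by date of admission to current standing (earlier first): Reyes (May 11, 2003) before Ferreira (Apr 4, 2008).
Harlow and Marchetti are each Warden, so the next rule applies.
Harlow and Marchetti both have admission number 623, so the next rule applies.
Harlow and Marchetti both have years on the livery 38 years, so the next rule applies.
Among Harlow and Marchetti, by date of admission to current standing (earlier first): Harlow (Oct 19, 1999) before Marchetti (Dec 21, 2008).
Order: Tran, Romero, Okonkwo, Reyes, Ferreira, Harlow, Marchetti. So position 2.

2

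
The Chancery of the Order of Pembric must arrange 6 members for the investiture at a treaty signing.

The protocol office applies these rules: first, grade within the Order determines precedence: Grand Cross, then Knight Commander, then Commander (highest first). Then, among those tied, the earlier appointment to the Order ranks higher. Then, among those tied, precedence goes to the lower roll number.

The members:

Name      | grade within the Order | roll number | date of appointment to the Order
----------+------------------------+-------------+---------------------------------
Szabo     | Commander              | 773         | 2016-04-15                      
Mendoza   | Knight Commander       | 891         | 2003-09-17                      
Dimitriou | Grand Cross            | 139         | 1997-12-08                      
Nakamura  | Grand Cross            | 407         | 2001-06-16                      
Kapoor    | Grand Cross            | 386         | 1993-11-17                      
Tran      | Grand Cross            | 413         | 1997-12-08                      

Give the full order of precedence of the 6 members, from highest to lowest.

Kapoor, Dimitriou, Tran, Nakamura, Mendoza, Szabo

By grade within the Order: Kapoor, Dimitriou, Tran and Nakamura (Grand Cross); then Mendoza (Knight Commander); then Szabo (Commander).
Among Kapoor, Dimitriou, Tran and Nakamura, by date of appointment to the Order (earlier first): Kapoor (1993-11-17) before Dimitriou and Tran (1997-12-08) before Nakamura (2001-06-16).
Among Dimitriou and Tran, by roll number (lower first): Dimitriou (139) before Tran (413).
Full order: Kapoor, Dimitriou, Tran, Nakamura, Mendoza, Szabo.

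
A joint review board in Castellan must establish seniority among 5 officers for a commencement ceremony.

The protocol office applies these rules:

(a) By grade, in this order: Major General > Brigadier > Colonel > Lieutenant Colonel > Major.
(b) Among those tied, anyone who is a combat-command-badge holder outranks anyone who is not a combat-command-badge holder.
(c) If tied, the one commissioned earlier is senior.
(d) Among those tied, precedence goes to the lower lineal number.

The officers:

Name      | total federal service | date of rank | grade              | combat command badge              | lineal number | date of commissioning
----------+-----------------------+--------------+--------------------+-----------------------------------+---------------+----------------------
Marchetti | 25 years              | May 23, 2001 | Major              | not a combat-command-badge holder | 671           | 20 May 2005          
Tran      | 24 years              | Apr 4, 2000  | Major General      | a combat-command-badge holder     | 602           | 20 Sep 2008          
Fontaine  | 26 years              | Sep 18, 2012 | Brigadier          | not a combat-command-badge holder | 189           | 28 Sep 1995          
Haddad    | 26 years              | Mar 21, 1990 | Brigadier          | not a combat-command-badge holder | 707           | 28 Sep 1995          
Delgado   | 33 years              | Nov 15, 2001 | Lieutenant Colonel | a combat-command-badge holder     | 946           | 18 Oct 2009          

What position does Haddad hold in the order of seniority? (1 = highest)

3

By grade: Tran (Major General); then Fontaine and Haddad (Brigadier); then Delgado (Lieutenant Colonel); then Marchetti (Major).
Fontaine and Haddad are each not a combat-command-badge holder, so the next rule applies.
Fontaine and Haddad both have date of commissioning 28 Sep 1995, so the next rule applies.
Among Fontaine and Haddad, by lineal number (lower first): Fontaine (189) before Haddad (707).
Order: Tran, Fontaine, Haddad, Delgado, Marchetti. So position 3.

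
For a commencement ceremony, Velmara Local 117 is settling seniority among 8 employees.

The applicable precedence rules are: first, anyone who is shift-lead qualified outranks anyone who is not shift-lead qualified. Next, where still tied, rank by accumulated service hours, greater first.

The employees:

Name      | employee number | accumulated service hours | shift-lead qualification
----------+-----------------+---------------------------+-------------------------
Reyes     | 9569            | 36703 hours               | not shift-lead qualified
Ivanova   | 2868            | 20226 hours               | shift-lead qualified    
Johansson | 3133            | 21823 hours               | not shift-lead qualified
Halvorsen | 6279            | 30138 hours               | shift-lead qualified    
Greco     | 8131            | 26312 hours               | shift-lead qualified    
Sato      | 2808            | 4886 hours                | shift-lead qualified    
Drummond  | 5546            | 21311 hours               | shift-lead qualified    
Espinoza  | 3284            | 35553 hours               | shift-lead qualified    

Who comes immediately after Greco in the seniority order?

By the first rule: Espinoza, Halvorsen, Greco, Drummond, Ivanova and Sato (each shift-lead qualified); then Reyes and Johansson (both not shift-lead qualified).
Among Espinoza, Halvorsen, Greco, Drummond, Ivanova and Sato, by accumulated service hours (higher first): Espinoza (35553 hours) before Halvorsen (30138 hours) before Greco (26312 hours) before Drummond (21311 hours) before Ivanova (20226 hours) before Sato (4886 hours).
Among Reyes and Johansson, by accumulated service hours (higher first): Reyes (36703 hours) before Johansson (21823 hours).
Order: Espinoza, Halvorsen, Greco, Drummond, Ivanova, Sato, Reyes, Johansson.

Drummond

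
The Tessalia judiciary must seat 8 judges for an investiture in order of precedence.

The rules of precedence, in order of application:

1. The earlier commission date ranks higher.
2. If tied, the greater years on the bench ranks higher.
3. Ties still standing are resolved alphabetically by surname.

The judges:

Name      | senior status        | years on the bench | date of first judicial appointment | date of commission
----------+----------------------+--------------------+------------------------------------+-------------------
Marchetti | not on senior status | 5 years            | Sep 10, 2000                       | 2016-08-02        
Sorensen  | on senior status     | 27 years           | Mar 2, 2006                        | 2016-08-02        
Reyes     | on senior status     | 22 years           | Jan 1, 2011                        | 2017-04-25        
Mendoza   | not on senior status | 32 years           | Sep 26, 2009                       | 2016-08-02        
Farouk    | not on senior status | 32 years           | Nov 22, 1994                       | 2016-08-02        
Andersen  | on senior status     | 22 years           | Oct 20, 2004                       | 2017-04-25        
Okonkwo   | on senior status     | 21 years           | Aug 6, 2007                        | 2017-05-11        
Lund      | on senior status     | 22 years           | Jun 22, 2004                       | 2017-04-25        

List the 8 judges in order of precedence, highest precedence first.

Farouk, Mendoza, Sorensen, Marchetti, Andersen, Lund, Reyes, Okonkwo

By date of commission (earlier first): Farouk, Mendoza, Sorensen and Marchetti (each 2016-08-02); then Andersen, Lund and Reyes (each 2017-04-25); then Okonkwo (2017-05-11).
Among Farouk, Mendoza, Sorensen and Marchetti, by years on the bench (higher first): Farouk and Mendoza (32 years) before Sorensen (27 years) before Marchetti (5 years).
Among Farouk and Mendoza, alphabetically by surname: Farouk before Mendoza.
Andersen, Lund and Reyes all have years on the bench 22 years, so the next rule applies.
Among Andersen, Lund and Reyes, alphabetically by surname: Andersen before Lund before Reyes.
Full order: Farouk, Mendoza, Sorensen, Marchetti, Andersen, Lund, Reyes, Okonkwo.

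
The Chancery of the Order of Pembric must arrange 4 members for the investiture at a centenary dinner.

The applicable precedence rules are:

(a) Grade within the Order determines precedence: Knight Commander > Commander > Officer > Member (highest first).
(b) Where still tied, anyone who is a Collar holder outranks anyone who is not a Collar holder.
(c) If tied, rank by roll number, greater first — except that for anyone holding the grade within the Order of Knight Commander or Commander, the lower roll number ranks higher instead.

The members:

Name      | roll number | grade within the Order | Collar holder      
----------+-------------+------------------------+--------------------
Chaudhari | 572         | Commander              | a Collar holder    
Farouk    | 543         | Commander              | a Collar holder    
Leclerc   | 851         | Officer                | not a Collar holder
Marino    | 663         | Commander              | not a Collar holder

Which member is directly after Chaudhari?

By grade within the Order: Farouk, Chaudhari and Marino (Commander); then Leclerc (Officer).
Among Farouk, Chaudhari and Marino, a Collar holder before not a Collar holder: Farouk and Chaudhari (a Collar holder) before Marino (not a Collar holder).
Among Farouk and Chaudhari, by roll number (lower first) (reversed rule for this group): Farouk (543) before Chaudhari (572).
Order: Farouk, Chaudhari, Marino, Leclerc.

Marino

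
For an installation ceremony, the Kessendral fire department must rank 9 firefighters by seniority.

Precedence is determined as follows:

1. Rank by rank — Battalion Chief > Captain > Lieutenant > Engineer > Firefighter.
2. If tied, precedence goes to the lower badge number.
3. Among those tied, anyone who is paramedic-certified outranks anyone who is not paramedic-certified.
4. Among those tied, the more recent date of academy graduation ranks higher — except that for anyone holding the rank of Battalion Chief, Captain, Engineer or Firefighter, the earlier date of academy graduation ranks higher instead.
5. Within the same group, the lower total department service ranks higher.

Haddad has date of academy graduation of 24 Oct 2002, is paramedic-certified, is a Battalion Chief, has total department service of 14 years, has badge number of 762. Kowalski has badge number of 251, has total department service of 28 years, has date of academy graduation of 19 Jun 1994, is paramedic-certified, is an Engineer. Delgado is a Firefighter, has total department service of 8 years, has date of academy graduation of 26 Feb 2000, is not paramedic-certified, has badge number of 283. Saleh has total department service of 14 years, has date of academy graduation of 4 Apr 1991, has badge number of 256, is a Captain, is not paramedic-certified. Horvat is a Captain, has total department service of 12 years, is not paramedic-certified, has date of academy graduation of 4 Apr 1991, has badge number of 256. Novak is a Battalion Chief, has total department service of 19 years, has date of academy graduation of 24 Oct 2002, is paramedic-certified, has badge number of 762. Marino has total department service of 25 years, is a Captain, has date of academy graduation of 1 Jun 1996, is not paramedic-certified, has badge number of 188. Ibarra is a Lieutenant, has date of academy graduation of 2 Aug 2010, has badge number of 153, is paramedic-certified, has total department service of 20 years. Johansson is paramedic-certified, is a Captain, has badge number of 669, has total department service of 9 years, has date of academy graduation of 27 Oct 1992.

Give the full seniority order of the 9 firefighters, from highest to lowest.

By rank: Haddad and Novak (Battalion Chief); then Marino, Horvat, Saleh and Johansson (Captain); then Ibarra (Lieutenant); then Kowalski (Engineer); then Delgado (Firefighter).
Haddad and Novak both have badge number 762, so the next rule applies.
Haddad and Novak are each paramedic-certified, so the next rule applies.
Haddad and Novak both have date of academy graduation 24 Oct 2002, so the next rule applies.
Among Haddad and Novak, by total department service (lower first): Haddad (14 years) before Novak (19 years).
Among Marino, Horvat, Saleh and Johansson, by badge number (lower first): Marino (188) before Horvat and Saleh (256) before Johansson (669).
Horvat and Saleh are each not paramedic-certified, so the next rule applies.
Horvat and Saleh both have date of academy graduation 4 Apr 1991, so the next rule applies.
Among Horvat and Saleh, by total department service (lower first): Horvat (12 years) before Saleh (14 years).
Full order: Haddad, Novak, Marino, Horvat, Saleh, Johansson, Ibarra, Kowalski, Delgado.

Haddad, Novak, Marino, Horvat, Saleh, Johansson, Ibarra, Kowalski, Delgado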